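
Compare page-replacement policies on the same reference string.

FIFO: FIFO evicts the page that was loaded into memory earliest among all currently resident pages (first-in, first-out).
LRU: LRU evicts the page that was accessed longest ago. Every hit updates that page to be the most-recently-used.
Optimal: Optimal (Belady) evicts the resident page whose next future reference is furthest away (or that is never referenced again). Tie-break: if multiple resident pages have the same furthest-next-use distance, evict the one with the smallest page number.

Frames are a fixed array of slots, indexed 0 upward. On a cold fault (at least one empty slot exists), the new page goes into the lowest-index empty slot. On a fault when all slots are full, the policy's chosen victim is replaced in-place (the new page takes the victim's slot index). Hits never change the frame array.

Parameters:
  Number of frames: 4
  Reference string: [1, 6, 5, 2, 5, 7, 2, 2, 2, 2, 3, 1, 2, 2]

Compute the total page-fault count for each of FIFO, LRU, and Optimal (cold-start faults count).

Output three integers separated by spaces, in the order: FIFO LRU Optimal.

--- FIFO ---
  step 0: ref 1 -> FAULT, frames=[1,-,-,-] (faults so far: 1)
  step 1: ref 6 -> FAULT, frames=[1,6,-,-] (faults so far: 2)
  step 2: ref 5 -> FAULT, frames=[1,6,5,-] (faults so far: 3)
  step 3: ref 2 -> FAULT, frames=[1,6,5,2] (faults so far: 4)
  step 4: ref 5 -> HIT, frames=[1,6,5,2] (faults so far: 4)
  step 5: ref 7 -> FAULT, evict 1, frames=[7,6,5,2] (faults so far: 5)
  step 6: ref 2 -> HIT, frames=[7,6,5,2] (faults so far: 5)
  step 7: ref 2 -> HIT, frames=[7,6,5,2] (faults so far: 5)
  step 8: ref 2 -> HIT, frames=[7,6,5,2] (faults so far: 5)
  step 9: ref 2 -> HIT, frames=[7,6,5,2] (faults so far: 5)
  step 10: ref 3 -> FAULT, evict 6, frames=[7,3,5,2] (faults so far: 6)
  step 11: ref 1 -> FAULT, evict 5, frames=[7,3,1,2] (faults so far: 7)
  step 12: ref 2 -> HIT, frames=[7,3,1,2] (faults so far: 7)
  step 13: ref 2 -> HIT, frames=[7,3,1,2] (faults so far: 7)
  FIFO total faults: 7
--- LRU ---
  step 0: ref 1 -> FAULT, frames=[1,-,-,-] (faults so far: 1)
  step 1: ref 6 -> FAULT, frames=[1,6,-,-] (faults so far: 2)
  step 2: ref 5 -> FAULT, frames=[1,6,5,-] (faults so far: 3)
  step 3: ref 2 -> FAULT, frames=[1,6,5,2] (faults so far: 4)
  step 4: ref 5 -> HIT, frames=[1,6,5,2] (faults so far: 4)
  step 5: ref 7 -> FAULT, evict 1, frames=[7,6,5,2] (faults so far: 5)
  step 6: ref 2 -> HIT, frames=[7,6,5,2] (faults so far: 5)
  step 7: ref 2 -> HIT, frames=[7,6,5,2] (faults so far: 5)
  step 8: ref 2 -> HIT, frames=[7,6,5,2] (faults so far: 5)
  step 9: ref 2 -> HIT, frames=[7,6,5,2] (faults so far: 5)
  step 10: ref 3 -> FAULT, evict 6, frames=[7,3,5,2] (faults so far: 6)
  step 11: ref 1 -> FAULT, evict 5, frames=[7,3,1,2] (faults so far: 7)
  step 12: ref 2 -> HIT, frames=[7,3,1,2] (faults so far: 7)
  step 13: ref 2 -> HIT, frames=[7,3,1,2] (faults so far: 7)
  LRU total faults: 7
--- Optimal ---
  step 0: ref 1 -> FAULT, frames=[1,-,-,-] (faults so far: 1)
  step 1: ref 6 -> FAULT, frames=[1,6,-,-] (faults so far: 2)
  step 2: ref 5 -> FAULT, frames=[1,6,5,-] (faults so far: 3)
  step 3: ref 2 -> FAULT, frames=[1,6,5,2] (faults so far: 4)
  step 4: ref 5 -> HIT, frames=[1,6,5,2] (faults so far: 4)
  step 5: ref 7 -> FAULT, evict 5, frames=[1,6,7,2] (faults so far: 5)
  step 6: ref 2 -> HIT, frames=[1,6,7,2] (faults so far: 5)
  step 7: ref 2 -> HIT, frames=[1,6,7,2] (faults so far: 5)
  step 8: ref 2 -> HIT, frames=[1,6,7,2] (faults so far: 5)
  step 9: ref 2 -> HIT, frames=[1,6,7,2] (faults so far: 5)
  step 10: ref 3 -> FAULT, evict 6, frames=[1,3,7,2] (faults so far: 6)
  step 11: ref 1 -> HIT, frames=[1,3,7,2] (faults so far: 6)
  step 12: ref 2 -> HIT, frames=[1,3,7,2] (faults so far: 6)
  step 13: ref 2 -> HIT, frames=[1,3,7,2] (faults so far: 6)
  Optimal total faults: 6

Answer: 7 7 6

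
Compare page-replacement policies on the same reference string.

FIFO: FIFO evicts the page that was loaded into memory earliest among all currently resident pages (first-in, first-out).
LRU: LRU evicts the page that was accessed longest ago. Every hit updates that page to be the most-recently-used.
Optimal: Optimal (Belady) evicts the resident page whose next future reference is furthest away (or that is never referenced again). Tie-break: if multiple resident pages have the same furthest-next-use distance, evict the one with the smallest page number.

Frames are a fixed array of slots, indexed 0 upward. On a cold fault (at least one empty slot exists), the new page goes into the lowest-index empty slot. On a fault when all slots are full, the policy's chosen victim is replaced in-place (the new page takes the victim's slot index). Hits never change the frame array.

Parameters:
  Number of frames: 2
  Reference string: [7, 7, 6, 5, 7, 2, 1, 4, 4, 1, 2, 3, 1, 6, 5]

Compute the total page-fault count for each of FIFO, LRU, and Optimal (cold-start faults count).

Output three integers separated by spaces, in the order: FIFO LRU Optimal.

--- FIFO ---
  step 0: ref 7 -> FAULT, frames=[7,-] (faults so far: 1)
  step 1: ref 7 -> HIT, frames=[7,-] (faults so far: 1)
  step 2: ref 6 -> FAULT, frames=[7,6] (faults so far: 2)
  step 3: ref 5 -> FAULT, evict 7, frames=[5,6] (faults so far: 3)
  step 4: ref 7 -> FAULT, evict 6, frames=[5,7] (faults so far: 4)
  step 5: ref 2 -> FAULT, evict 5, frames=[2,7] (faults so far: 5)
  step 6: ref 1 -> FAULT, evict 7, frames=[2,1] (faults so far: 6)
  step 7: ref 4 -> FAULT, evict 2, frames=[4,1] (faults so far: 7)
  step 8: ref 4 -> HIT, frames=[4,1] (faults so far: 7)
  step 9: ref 1 -> HIT, frames=[4,1] (faults so far: 7)
  step 10: ref 2 -> FAULT, evict 1, frames=[4,2] (faults so far: 8)
  step 11: ref 3 -> FAULT, evict 4, frames=[3,2] (faults so far: 9)
  step 12: ref 1 -> FAULT, evict 2, frames=[3,1] (faults so far: 10)
  step 13: ref 6 -> FAULT, evict 3, frames=[6,1] (faults so far: 11)
  step 14: ref 5 -> FAULT, evict 1, frames=[6,5] (faults so far: 12)
  FIFO total faults: 12
--- LRU ---
  step 0: ref 7 -> FAULT, frames=[7,-] (faults so far: 1)
  step 1: ref 7 -> HIT, frames=[7,-] (faults so far: 1)
  step 2: ref 6 -> FAULT, frames=[7,6] (faults so far: 2)
  step 3: ref 5 -> FAULT, evict 7, frames=[5,6] (faults so far: 3)
  step 4: ref 7 -> FAULT, evict 6, frames=[5,7] (faults so far: 4)
  step 5: ref 2 -> FAULT, evict 5, frames=[2,7] (faults so far: 5)
  step 6: ref 1 -> FAULT, evict 7, frames=[2,1] (faults so far: 6)
  step 7: ref 4 -> FAULT, evict 2, frames=[4,1] (faults so far: 7)
  step 8: ref 4 -> HIT, frames=[4,1] (faults so far: 7)
  step 9: ref 1 -> HIT, frames=[4,1] (faults so far: 7)
  step 10: ref 2 -> FAULT, evict 4, frames=[2,1] (faults so far: 8)
  step 11: ref 3 -> FAULT, evict 1, frames=[2,3] (faults so far: 9)
  step 12: ref 1 -> FAULT, evict 2, frames=[1,3] (faults so far: 10)
  step 13: ref 6 -> FAULT, evict 3, frames=[1,6] (faults so far: 11)
  step 14: ref 5 -> FAULT, evict 1, frames=[5,6] (faults so far: 12)
  LRU total faults: 12
--- Optimal ---
  step 0: ref 7 -> FAULT, frames=[7,-] (faults so far: 1)
  step 1: ref 7 -> HIT, frames=[7,-] (faults so far: 1)
  step 2: ref 6 -> FAULT, frames=[7,6] (faults so far: 2)
  step 3: ref 5 -> FAULT, evict 6, frames=[7,5] (faults so far: 3)
  step 4: ref 7 -> HIT, frames=[7,5] (faults so far: 3)
  step 5: ref 2 -> FAULT, evict 7, frames=[2,5] (faults so far: 4)
  step 6: ref 1 -> FAULT, evict 5, frames=[2,1] (faults so far: 5)
  step 7: ref 4 -> FAULT, evict 2, frames=[4,1] (faults so far: 6)
  step 8: ref 4 -> HIT, frames=[4,1] (faults so far: 6)
  step 9: ref 1 -> HIT, frames=[4,1] (faults so far: 6)
  step 10: ref 2 -> FAULT, evict 4, frames=[2,1] (faults so far: 7)
  step 11: ref 3 -> FAULT, evict 2, frames=[3,1] (faults so far: 8)
  step 12: ref 1 -> HIT, frames=[3,1] (faults so far: 8)
  step 13: ref 6 -> FAULT, evict 1, frames=[3,6] (faults so far: 9)
  step 14: ref 5 -> FAULT, evict 3, frames=[5,6] (faults so far: 10)
  Optimal total faults: 10

Answer: 12 12 10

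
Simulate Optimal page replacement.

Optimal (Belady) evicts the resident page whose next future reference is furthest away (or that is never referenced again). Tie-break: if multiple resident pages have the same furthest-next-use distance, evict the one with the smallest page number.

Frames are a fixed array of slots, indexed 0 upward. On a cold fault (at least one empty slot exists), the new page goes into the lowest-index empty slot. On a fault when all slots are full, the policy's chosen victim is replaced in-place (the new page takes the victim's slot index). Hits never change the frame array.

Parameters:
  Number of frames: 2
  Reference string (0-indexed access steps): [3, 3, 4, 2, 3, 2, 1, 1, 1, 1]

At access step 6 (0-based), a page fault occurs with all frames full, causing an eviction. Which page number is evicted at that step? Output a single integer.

Answer: 2

Derivation:
Step 0: ref 3 -> FAULT, frames=[3,-]
Step 1: ref 3 -> HIT, frames=[3,-]
Step 2: ref 4 -> FAULT, frames=[3,4]
Step 3: ref 2 -> FAULT, evict 4, frames=[3,2]
Step 4: ref 3 -> HIT, frames=[3,2]
Step 5: ref 2 -> HIT, frames=[3,2]
Step 6: ref 1 -> FAULT, evict 2, frames=[3,1]
At step 6: evicted page 2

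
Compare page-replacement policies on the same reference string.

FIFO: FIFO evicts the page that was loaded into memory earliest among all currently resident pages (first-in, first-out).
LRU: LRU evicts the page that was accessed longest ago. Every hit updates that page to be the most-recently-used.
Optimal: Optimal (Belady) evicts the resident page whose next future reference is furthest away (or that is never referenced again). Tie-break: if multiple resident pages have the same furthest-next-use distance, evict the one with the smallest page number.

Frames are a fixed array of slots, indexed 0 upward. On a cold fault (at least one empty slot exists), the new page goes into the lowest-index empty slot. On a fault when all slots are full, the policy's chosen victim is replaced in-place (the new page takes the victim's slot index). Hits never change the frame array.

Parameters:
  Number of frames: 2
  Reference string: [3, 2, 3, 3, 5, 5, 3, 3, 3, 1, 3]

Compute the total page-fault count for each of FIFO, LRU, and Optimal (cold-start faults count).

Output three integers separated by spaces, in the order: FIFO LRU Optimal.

Answer: 5 4 4

Derivation:
--- FIFO ---
  step 0: ref 3 -> FAULT, frames=[3,-] (faults so far: 1)
  step 1: ref 2 -> FAULT, frames=[3,2] (faults so far: 2)
  step 2: ref 3 -> HIT, frames=[3,2] (faults so far: 2)
  step 3: ref 3 -> HIT, frames=[3,2] (faults so far: 2)
  step 4: ref 5 -> FAULT, evict 3, frames=[5,2] (faults so far: 3)
  step 5: ref 5 -> HIT, frames=[5,2] (faults so far: 3)
  step 6: ref 3 -> FAULT, evict 2, frames=[5,3] (faults so far: 4)
  step 7: ref 3 -> HIT, frames=[5,3] (faults so far: 4)
  step 8: ref 3 -> HIT, frames=[5,3] (faults so far: 4)
  step 9: ref 1 -> FAULT, evict 5, frames=[1,3] (faults so far: 5)
  step 10: ref 3 -> HIT, frames=[1,3] (faults so far: 5)
  FIFO total faults: 5
--- LRU ---
  step 0: ref 3 -> FAULT, frames=[3,-] (faults so far: 1)
  step 1: ref 2 -> FAULT, frames=[3,2] (faults so far: 2)
  step 2: ref 3 -> HIT, frames=[3,2] (faults so far: 2)
  step 3: ref 3 -> HIT, frames=[3,2] (faults so far: 2)
  step 4: ref 5 -> FAULT, evict 2, frames=[3,5] (faults so far: 3)
  step 5: ref 5 -> HIT, frames=[3,5] (faults so far: 3)
  step 6: ref 3 -> HIT, frames=[3,5] (faults so far: 3)
  step 7: ref 3 -> HIT, frames=[3,5] (faults so far: 3)
  step 8: ref 3 -> HIT, frames=[3,5] (faults so far: 3)
  step 9: ref 1 -> FAULT, evict 5, frames=[3,1] (faults so far: 4)
  step 10: ref 3 -> HIT, frames=[3,1] (faults so far: 4)
  LRU total faults: 4
--- Optimal ---
  step 0: ref 3 -> FAULT, frames=[3,-] (faults so far: 1)
  step 1: ref 2 -> FAULT, frames=[3,2] (faults so far: 2)
  step 2: ref 3 -> HIT, frames=[3,2] (faults so far: 2)
  step 3: ref 3 -> HIT, frames=[3,2] (faults so far: 2)
  step 4: ref 5 -> FAULT, evict 2, frames=[3,5] (faults so far: 3)
  step 5: ref 5 -> HIT, frames=[3,5] (faults so far: 3)
  step 6: ref 3 -> HIT, frames=[3,5] (faults so far: 3)
  step 7: ref 3 -> HIT, frames=[3,5] (faults so far: 3)
  step 8: ref 3 -> HIT, frames=[3,5] (faults so far: 3)
  step 9: ref 1 -> FAULT, evict 5, frames=[3,1] (faults so far: 4)
  step 10: ref 3 -> HIT, frames=[3,1] (faults so far: 4)
  Optimal total faults: 4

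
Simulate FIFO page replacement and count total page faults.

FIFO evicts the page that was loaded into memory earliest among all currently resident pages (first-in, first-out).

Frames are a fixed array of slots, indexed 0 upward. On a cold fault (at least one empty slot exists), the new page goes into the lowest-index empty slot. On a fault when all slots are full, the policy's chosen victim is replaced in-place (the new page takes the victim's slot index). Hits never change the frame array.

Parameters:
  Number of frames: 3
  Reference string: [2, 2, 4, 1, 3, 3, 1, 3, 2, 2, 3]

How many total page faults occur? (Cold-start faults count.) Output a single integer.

Step 0: ref 2 → FAULT, frames=[2,-,-]
Step 1: ref 2 → HIT, frames=[2,-,-]
Step 2: ref 4 → FAULT, frames=[2,4,-]
Step 3: ref 1 → FAULT, frames=[2,4,1]
Step 4: ref 3 → FAULT (evict 2), frames=[3,4,1]
Step 5: ref 3 → HIT, frames=[3,4,1]
Step 6: ref 1 → HIT, frames=[3,4,1]
Step 7: ref 3 → HIT, frames=[3,4,1]
Step 8: ref 2 → FAULT (evict 4), frames=[3,2,1]
Step 9: ref 2 → HIT, frames=[3,2,1]
Step 10: ref 3 → HIT, frames=[3,2,1]
Total faults: 5

Answer: 5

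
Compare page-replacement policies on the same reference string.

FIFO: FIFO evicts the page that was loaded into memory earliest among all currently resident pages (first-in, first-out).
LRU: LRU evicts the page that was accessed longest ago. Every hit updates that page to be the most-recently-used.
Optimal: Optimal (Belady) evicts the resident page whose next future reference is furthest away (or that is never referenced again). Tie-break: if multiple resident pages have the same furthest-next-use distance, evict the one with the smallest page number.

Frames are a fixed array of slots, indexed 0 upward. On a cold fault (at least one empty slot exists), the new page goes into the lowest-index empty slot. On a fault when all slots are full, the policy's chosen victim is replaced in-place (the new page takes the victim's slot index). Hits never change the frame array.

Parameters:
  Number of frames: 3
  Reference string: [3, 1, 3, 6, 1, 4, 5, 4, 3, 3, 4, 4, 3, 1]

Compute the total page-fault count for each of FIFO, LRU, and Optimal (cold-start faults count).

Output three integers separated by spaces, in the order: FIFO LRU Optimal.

Answer: 7 7 6

Derivation:
--- FIFO ---
  step 0: ref 3 -> FAULT, frames=[3,-,-] (faults so far: 1)
  step 1: ref 1 -> FAULT, frames=[3,1,-] (faults so far: 2)
  step 2: ref 3 -> HIT, frames=[3,1,-] (faults so far: 2)
  step 3: ref 6 -> FAULT, frames=[3,1,6] (faults so far: 3)
  step 4: ref 1 -> HIT, frames=[3,1,6] (faults so far: 3)
  step 5: ref 4 -> FAULT, evict 3, frames=[4,1,6] (faults so far: 4)
  step 6: ref 5 -> FAULT, evict 1, frames=[4,5,6] (faults so far: 5)
  step 7: ref 4 -> HIT, frames=[4,5,6] (faults so far: 5)
  step 8: ref 3 -> FAULT, evict 6, frames=[4,5,3] (faults so far: 6)
  step 9: ref 3 -> HIT, frames=[4,5,3] (faults so far: 6)
  step 10: ref 4 -> HIT, frames=[4,5,3] (faults so far: 6)
  step 11: ref 4 -> HIT, frames=[4,5,3] (faults so far: 6)
  step 12: ref 3 -> HIT, frames=[4,5,3] (faults so far: 6)
  step 13: ref 1 -> FAULT, evict 4, frames=[1,5,3] (faults so far: 7)
  FIFO total faults: 7
--- LRU ---
  step 0: ref 3 -> FAULT, frames=[3,-,-] (faults so far: 1)
  step 1: ref 1 -> FAULT, frames=[3,1,-] (faults so far: 2)
  step 2: ref 3 -> HIT, frames=[3,1,-] (faults so far: 2)
  step 3: ref 6 -> FAULT, frames=[3,1,6] (faults so far: 3)
  step 4: ref 1 -> HIT, frames=[3,1,6] (faults so far: 3)
  step 5: ref 4 -> FAULT, evict 3, frames=[4,1,6] (faults so far: 4)
  step 6: ref 5 -> FAULT, evict 6, frames=[4,1,5] (faults so far: 5)
  step 7: ref 4 -> HIT, frames=[4,1,5] (faults so far: 5)
  step 8: ref 3 -> FAULT, evict 1, frames=[4,3,5] (faults so far: 6)
  step 9: ref 3 -> HIT, frames=[4,3,5] (faults so far: 6)
  step 10: ref 4 -> HIT, frames=[4,3,5] (faults so far: 6)
  step 11: ref 4 -> HIT, frames=[4,3,5] (faults so far: 6)
  step 12: ref 3 -> HIT, frames=[4,3,5] (faults so far: 6)
  step 13: ref 1 -> FAULT, evict 5, frames=[4,3,1] (faults so far: 7)
  LRU total faults: 7
--- Optimal ---
  step 0: ref 3 -> FAULT, frames=[3,-,-] (faults so far: 1)
  step 1: ref 1 -> FAULT, frames=[3,1,-] (faults so far: 2)
  step 2: ref 3 -> HIT, frames=[3,1,-] (faults so far: 2)
  step 3: ref 6 -> FAULT, frames=[3,1,6] (faults so far: 3)
  step 4: ref 1 -> HIT, frames=[3,1,6] (faults so far: 3)
  step 5: ref 4 -> FAULT, evict 6, frames=[3,1,4] (faults so far: 4)
  step 6: ref 5 -> FAULT, evict 1, frames=[3,5,4] (faults so far: 5)
  step 7: ref 4 -> HIT, frames=[3,5,4] (faults so far: 5)
  step 8: ref 3 -> HIT, frames=[3,5,4] (faults so far: 5)
  step 9: ref 3 -> HIT, frames=[3,5,4] (faults so far: 5)
  step 10: ref 4 -> HIT, frames=[3,5,4] (faults so far: 5)
  step 11: ref 4 -> HIT, frames=[3,5,4] (faults so far: 5)
  step 12: ref 3 -> HIT, frames=[3,5,4] (faults so far: 5)
  step 13: ref 1 -> FAULT, evict 3, frames=[1,5,4] (faults so far: 6)
  Optimal total faults: 6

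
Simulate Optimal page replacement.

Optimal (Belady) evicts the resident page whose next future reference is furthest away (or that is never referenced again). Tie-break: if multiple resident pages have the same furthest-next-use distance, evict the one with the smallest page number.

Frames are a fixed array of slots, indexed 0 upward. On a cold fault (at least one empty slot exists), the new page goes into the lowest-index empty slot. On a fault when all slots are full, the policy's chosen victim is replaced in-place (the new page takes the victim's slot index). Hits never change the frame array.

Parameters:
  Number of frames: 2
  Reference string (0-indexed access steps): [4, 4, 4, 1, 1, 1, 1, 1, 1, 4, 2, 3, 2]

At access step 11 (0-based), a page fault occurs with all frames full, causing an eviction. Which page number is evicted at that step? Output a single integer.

Step 0: ref 4 -> FAULT, frames=[4,-]
Step 1: ref 4 -> HIT, frames=[4,-]
Step 2: ref 4 -> HIT, frames=[4,-]
Step 3: ref 1 -> FAULT, frames=[4,1]
Step 4: ref 1 -> HIT, frames=[4,1]
Step 5: ref 1 -> HIT, frames=[4,1]
Step 6: ref 1 -> HIT, frames=[4,1]
Step 7: ref 1 -> HIT, frames=[4,1]
Step 8: ref 1 -> HIT, frames=[4,1]
Step 9: ref 4 -> HIT, frames=[4,1]
Step 10: ref 2 -> FAULT, evict 1, frames=[4,2]
Step 11: ref 3 -> FAULT, evict 4, frames=[3,2]
At step 11: evicted page 4

Answer: 4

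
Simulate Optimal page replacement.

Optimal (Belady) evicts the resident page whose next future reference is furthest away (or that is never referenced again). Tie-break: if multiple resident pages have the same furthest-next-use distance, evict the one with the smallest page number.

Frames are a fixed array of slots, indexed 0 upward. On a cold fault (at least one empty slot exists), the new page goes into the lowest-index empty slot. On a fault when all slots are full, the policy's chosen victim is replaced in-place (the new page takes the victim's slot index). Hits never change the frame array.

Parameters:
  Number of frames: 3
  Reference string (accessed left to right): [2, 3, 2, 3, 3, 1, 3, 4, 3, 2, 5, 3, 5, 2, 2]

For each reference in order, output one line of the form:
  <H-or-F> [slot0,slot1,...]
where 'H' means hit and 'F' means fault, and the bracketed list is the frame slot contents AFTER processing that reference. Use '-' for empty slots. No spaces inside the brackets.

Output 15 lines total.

F [2,-,-]
F [2,3,-]
H [2,3,-]
H [2,3,-]
H [2,3,-]
F [2,3,1]
H [2,3,1]
F [2,3,4]
H [2,3,4]
H [2,3,4]
F [2,3,5]
H [2,3,5]
H [2,3,5]
H [2,3,5]
H [2,3,5]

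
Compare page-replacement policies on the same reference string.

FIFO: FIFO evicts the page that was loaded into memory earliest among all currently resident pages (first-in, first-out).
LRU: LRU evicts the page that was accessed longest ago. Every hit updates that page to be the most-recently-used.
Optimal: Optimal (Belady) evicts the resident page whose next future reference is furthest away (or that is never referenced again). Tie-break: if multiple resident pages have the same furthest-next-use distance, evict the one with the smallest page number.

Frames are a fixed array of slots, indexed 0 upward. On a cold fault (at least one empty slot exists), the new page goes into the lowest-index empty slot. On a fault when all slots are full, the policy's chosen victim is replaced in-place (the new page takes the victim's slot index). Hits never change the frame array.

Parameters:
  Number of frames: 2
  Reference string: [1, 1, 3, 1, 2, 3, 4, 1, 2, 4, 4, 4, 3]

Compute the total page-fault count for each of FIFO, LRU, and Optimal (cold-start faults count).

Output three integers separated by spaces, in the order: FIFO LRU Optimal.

Answer: 8 9 7

Derivation:
--- FIFO ---
  step 0: ref 1 -> FAULT, frames=[1,-] (faults so far: 1)
  step 1: ref 1 -> HIT, frames=[1,-] (faults so far: 1)
  step 2: ref 3 -> FAULT, frames=[1,3] (faults so far: 2)
  step 3: ref 1 -> HIT, frames=[1,3] (faults so far: 2)
  step 4: ref 2 -> FAULT, evict 1, frames=[2,3] (faults so far: 3)
  step 5: ref 3 -> HIT, frames=[2,3] (faults so far: 3)
  step 6: ref 4 -> FAULT, evict 3, frames=[2,4] (faults so far: 4)
  step 7: ref 1 -> FAULT, evict 2, frames=[1,4] (faults so far: 5)
  step 8: ref 2 -> FAULT, evict 4, frames=[1,2] (faults so far: 6)
  step 9: ref 4 -> FAULT, evict 1, frames=[4,2] (faults so far: 7)
  step 10: ref 4 -> HIT, frames=[4,2] (faults so far: 7)
  step 11: ref 4 -> HIT, frames=[4,2] (faults so far: 7)
  step 12: ref 3 -> FAULT, evict 2, frames=[4,3] (faults so far: 8)
  FIFO total faults: 8
--- LRU ---
  step 0: ref 1 -> FAULT, frames=[1,-] (faults so far: 1)
  step 1: ref 1 -> HIT, frames=[1,-] (faults so far: 1)
  step 2: ref 3 -> FAULT, frames=[1,3] (faults so far: 2)
  step 3: ref 1 -> HIT, frames=[1,3] (faults so far: 2)
  step 4: ref 2 -> FAULT, evict 3, frames=[1,2] (faults so far: 3)
  step 5: ref 3 -> FAULT, evict 1, frames=[3,2] (faults so far: 4)
  step 6: ref 4 -> FAULT, evict 2, frames=[3,4] (faults so far: 5)
  step 7: ref 1 -> FAULT, evict 3, frames=[1,4] (faults so far: 6)
  step 8: ref 2 -> FAULT, evict 4, frames=[1,2] (faults so far: 7)
  step 9: ref 4 -> FAULT, evict 1, frames=[4,2] (faults so far: 8)
  step 10: ref 4 -> HIT, frames=[4,2] (faults so far: 8)
  step 11: ref 4 -> HIT, frames=[4,2] (faults so far: 8)
  step 12: ref 3 -> FAULT, evict 2, frames=[4,3] (faults so far: 9)
  LRU total faults: 9
--- Optimal ---
  step 0: ref 1 -> FAULT, frames=[1,-] (faults so far: 1)
  step 1: ref 1 -> HIT, frames=[1,-] (faults so far: 1)
  step 2: ref 3 -> FAULT, frames=[1,3] (faults so far: 2)
  step 3: ref 1 -> HIT, frames=[1,3] (faults so far: 2)
  step 4: ref 2 -> FAULT, evict 1, frames=[2,3] (faults so far: 3)
  step 5: ref 3 -> HIT, frames=[2,3] (faults so far: 3)
  step 6: ref 4 -> FAULT, evict 3, frames=[2,4] (faults so far: 4)
  step 7: ref 1 -> FAULT, evict 4, frames=[2,1] (faults so far: 5)
  step 8: ref 2 -> HIT, frames=[2,1] (faults so far: 5)
  step 9: ref 4 -> FAULT, evict 1, frames=[2,4] (faults so far: 6)
  step 10: ref 4 -> HIT, frames=[2,4] (faults so far: 6)
  step 11: ref 4 -> HIT, frames=[2,4] (faults so far: 6)
  step 12: ref 3 -> FAULT, evict 2, frames=[3,4] (faults so far: 7)
  Optimal total faults: 7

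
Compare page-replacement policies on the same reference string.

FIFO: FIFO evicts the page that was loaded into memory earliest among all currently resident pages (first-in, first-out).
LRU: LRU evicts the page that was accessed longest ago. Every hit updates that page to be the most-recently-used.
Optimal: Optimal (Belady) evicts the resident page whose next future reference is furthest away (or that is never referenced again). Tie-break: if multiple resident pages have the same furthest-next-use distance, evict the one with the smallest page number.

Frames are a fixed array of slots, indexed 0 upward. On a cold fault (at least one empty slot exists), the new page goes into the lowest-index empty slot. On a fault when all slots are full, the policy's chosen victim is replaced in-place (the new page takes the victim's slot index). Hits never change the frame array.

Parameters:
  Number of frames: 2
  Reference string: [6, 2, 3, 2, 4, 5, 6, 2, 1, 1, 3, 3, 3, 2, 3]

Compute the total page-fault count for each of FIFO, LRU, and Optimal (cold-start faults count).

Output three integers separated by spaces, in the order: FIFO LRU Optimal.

Answer: 10 10 8

Derivation:
--- FIFO ---
  step 0: ref 6 -> FAULT, frames=[6,-] (faults so far: 1)
  step 1: ref 2 -> FAULT, frames=[6,2] (faults so far: 2)
  step 2: ref 3 -> FAULT, evict 6, frames=[3,2] (faults so far: 3)
  step 3: ref 2 -> HIT, frames=[3,2] (faults so far: 3)
  step 4: ref 4 -> FAULT, evict 2, frames=[3,4] (faults so far: 4)
  step 5: ref 5 -> FAULT, evict 3, frames=[5,4] (faults so far: 5)
  step 6: ref 6 -> FAULT, evict 4, frames=[5,6] (faults so far: 6)
  step 7: ref 2 -> FAULT, evict 5, frames=[2,6] (faults so far: 7)
  step 8: ref 1 -> FAULT, evict 6, frames=[2,1] (faults so far: 8)
  step 9: ref 1 -> HIT, frames=[2,1] (faults so far: 8)
  step 10: ref 3 -> FAULT, evict 2, frames=[3,1] (faults so far: 9)
  step 11: ref 3 -> HIT, frames=[3,1] (faults so far: 9)
  step 12: ref 3 -> HIT, frames=[3,1] (faults so far: 9)
  step 13: ref 2 -> FAULT, evict 1, frames=[3,2] (faults so far: 10)
  step 14: ref 3 -> HIT, frames=[3,2] (faults so far: 10)
  FIFO total faults: 10
--- LRU ---
  step 0: ref 6 -> FAULT, frames=[6,-] (faults so far: 1)
  step 1: ref 2 -> FAULT, frames=[6,2] (faults so far: 2)
  step 2: ref 3 -> FAULT, evict 6, frames=[3,2] (faults so far: 3)
  step 3: ref 2 -> HIT, frames=[3,2] (faults so far: 3)
  step 4: ref 4 -> FAULT, evict 3, frames=[4,2] (faults so far: 4)
  step 5: ref 5 -> FAULT, evict 2, frames=[4,5] (faults so far: 5)
  step 6: ref 6 -> FAULT, evict 4, frames=[6,5] (faults so far: 6)
  step 7: ref 2 -> FAULT, evict 5, frames=[6,2] (faults so far: 7)
  step 8: ref 1 -> FAULT, evict 6, frames=[1,2] (faults so far: 8)
  step 9: ref 1 -> HIT, frames=[1,2] (faults so far: 8)
  step 10: ref 3 -> FAULT, evict 2, frames=[1,3] (faults so far: 9)
  step 11: ref 3 -> HIT, frames=[1,3] (faults so far: 9)
  step 12: ref 3 -> HIT, frames=[1,3] (faults so far: 9)
  step 13: ref 2 -> FAULT, evict 1, frames=[2,3] (faults so far: 10)
  step 14: ref 3 -> HIT, frames=[2,3] (faults so far: 10)
  LRU total faults: 10
--- Optimal ---
  step 0: ref 6 -> FAULT, frames=[6,-] (faults so far: 1)
  step 1: ref 2 -> FAULT, frames=[6,2] (faults so far: 2)
  step 2: ref 3 -> FAULT, evict 6, frames=[3,2] (faults so far: 3)
  step 3: ref 2 -> HIT, frames=[3,2] (faults so far: 3)
  step 4: ref 4 -> FAULT, evict 3, frames=[4,2] (faults so far: 4)
  step 5: ref 5 -> FAULT, evict 4, frames=[5,2] (faults so far: 5)
  step 6: ref 6 -> FAULT, evict 5, frames=[6,2] (faults so far: 6)
  step 7: ref 2 -> HIT, frames=[6,2] (faults so far: 6)
  step 8: ref 1 -> FAULT, evict 6, frames=[1,2] (faults so far: 7)
  step 9: ref 1 -> HIT, frames=[1,2] (faults so far: 7)
  step 10: ref 3 -> FAULT, evict 1, frames=[3,2] (faults so far: 8)
  step 11: ref 3 -> HIT, frames=[3,2] (faults so far: 8)
  step 12: ref 3 -> HIT, frames=[3,2] (faults so far: 8)
  step 13: ref 2 -> HIT, frames=[3,2] (faults so far: 8)
  step 14: ref 3 -> HIT, frames=[3,2] (faults so far: 8)
  Optimal total faults: 8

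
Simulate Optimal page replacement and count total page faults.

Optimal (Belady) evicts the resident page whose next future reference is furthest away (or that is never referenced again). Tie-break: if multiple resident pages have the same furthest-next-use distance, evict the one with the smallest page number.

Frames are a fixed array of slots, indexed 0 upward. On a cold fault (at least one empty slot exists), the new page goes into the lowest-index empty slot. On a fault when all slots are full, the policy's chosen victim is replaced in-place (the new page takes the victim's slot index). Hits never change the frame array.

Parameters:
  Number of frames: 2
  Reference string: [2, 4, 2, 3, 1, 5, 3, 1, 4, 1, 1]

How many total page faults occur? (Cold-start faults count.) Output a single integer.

Step 0: ref 2 → FAULT, frames=[2,-]
Step 1: ref 4 → FAULT, frames=[2,4]
Step 2: ref 2 → HIT, frames=[2,4]
Step 3: ref 3 → FAULT (evict 2), frames=[3,4]
Step 4: ref 1 → FAULT (evict 4), frames=[3,1]
Step 5: ref 5 → FAULT (evict 1), frames=[3,5]
Step 6: ref 3 → HIT, frames=[3,5]
Step 7: ref 1 → FAULT (evict 3), frames=[1,5]
Step 8: ref 4 → FAULT (evict 5), frames=[1,4]
Step 9: ref 1 → HIT, frames=[1,4]
Step 10: ref 1 → HIT, frames=[1,4]
Total faults: 7

Answer: 7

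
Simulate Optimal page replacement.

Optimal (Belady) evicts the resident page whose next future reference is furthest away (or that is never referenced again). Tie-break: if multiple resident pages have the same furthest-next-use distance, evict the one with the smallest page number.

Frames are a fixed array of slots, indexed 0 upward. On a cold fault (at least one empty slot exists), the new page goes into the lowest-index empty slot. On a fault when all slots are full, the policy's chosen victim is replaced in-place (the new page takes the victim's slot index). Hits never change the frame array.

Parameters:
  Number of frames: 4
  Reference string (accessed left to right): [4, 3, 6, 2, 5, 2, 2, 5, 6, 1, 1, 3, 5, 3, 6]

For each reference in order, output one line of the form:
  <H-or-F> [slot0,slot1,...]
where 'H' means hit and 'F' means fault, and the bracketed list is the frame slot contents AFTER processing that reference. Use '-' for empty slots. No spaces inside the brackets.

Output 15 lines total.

F [4,-,-,-]
F [4,3,-,-]
F [4,3,6,-]
F [4,3,6,2]
F [5,3,6,2]
H [5,3,6,2]
H [5,3,6,2]
H [5,3,6,2]
H [5,3,6,2]
F [5,3,6,1]
H [5,3,6,1]
H [5,3,6,1]
H [5,3,6,1]
H [5,3,6,1]
H [5,3,6,1]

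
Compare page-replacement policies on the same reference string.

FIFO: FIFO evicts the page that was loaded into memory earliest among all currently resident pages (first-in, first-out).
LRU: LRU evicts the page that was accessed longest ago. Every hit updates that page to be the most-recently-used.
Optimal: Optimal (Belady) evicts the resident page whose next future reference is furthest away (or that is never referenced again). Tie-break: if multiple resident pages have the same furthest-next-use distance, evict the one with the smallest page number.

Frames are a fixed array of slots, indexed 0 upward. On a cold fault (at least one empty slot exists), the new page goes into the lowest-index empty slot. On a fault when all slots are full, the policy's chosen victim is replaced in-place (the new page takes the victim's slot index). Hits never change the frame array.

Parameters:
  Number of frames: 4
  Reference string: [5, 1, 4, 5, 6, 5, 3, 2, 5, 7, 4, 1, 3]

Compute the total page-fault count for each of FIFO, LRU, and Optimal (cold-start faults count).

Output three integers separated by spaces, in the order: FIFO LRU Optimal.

Answer: 11 10 8

Derivation:
--- FIFO ---
  step 0: ref 5 -> FAULT, frames=[5,-,-,-] (faults so far: 1)
  step 1: ref 1 -> FAULT, frames=[5,1,-,-] (faults so far: 2)
  step 2: ref 4 -> FAULT, frames=[5,1,4,-] (faults so far: 3)
  step 3: ref 5 -> HIT, frames=[5,1,4,-] (faults so far: 3)
  step 4: ref 6 -> FAULT, frames=[5,1,4,6] (faults so far: 4)
  step 5: ref 5 -> HIT, frames=[5,1,4,6] (faults so far: 4)
  step 6: ref 3 -> FAULT, evict 5, frames=[3,1,4,6] (faults so far: 5)
  step 7: ref 2 -> FAULT, evict 1, frames=[3,2,4,6] (faults so far: 6)
  step 8: ref 5 -> FAULT, evict 4, frames=[3,2,5,6] (faults so far: 7)
  step 9: ref 7 -> FAULT, evict 6, frames=[3,2,5,7] (faults so far: 8)
  step 10: ref 4 -> FAULT, evict 3, frames=[4,2,5,7] (faults so far: 9)
  step 11: ref 1 -> FAULT, evict 2, frames=[4,1,5,7] (faults so far: 10)
  step 12: ref 3 -> FAULT, evict 5, frames=[4,1,3,7] (faults so far: 11)
  FIFO total faults: 11
--- LRU ---
  step 0: ref 5 -> FAULT, frames=[5,-,-,-] (faults so far: 1)
  step 1: ref 1 -> FAULT, frames=[5,1,-,-] (faults so far: 2)
  step 2: ref 4 -> FAULT, frames=[5,1,4,-] (faults so far: 3)
  step 3: ref 5 -> HIT, frames=[5,1,4,-] (faults so far: 3)
  step 4: ref 6 -> FAULT, frames=[5,1,4,6] (faults so far: 4)
  step 5: ref 5 -> HIT, frames=[5,1,4,6] (faults so far: 4)
  step 6: ref 3 -> FAULT, evict 1, frames=[5,3,4,6] (faults so far: 5)
  step 7: ref 2 -> FAULT, evict 4, frames=[5,3,2,6] (faults so far: 6)
  step 8: ref 5 -> HIT, frames=[5,3,2,6] (faults so far: 6)
  step 9: ref 7 -> FAULT, evict 6, frames=[5,3,2,7] (faults so far: 7)
  step 10: ref 4 -> FAULT, evict 3, frames=[5,4,2,7] (faults so far: 8)
  step 11: ref 1 -> FAULT, evict 2, frames=[5,4,1,7] (faults so far: 9)
  step 12: ref 3 -> FAULT, evict 5, frames=[3,4,1,7] (faults so far: 10)
  LRU total faults: 10
--- Optimal ---
  step 0: ref 5 -> FAULT, frames=[5,-,-,-] (faults so far: 1)
  step 1: ref 1 -> FAULT, frames=[5,1,-,-] (faults so far: 2)
  step 2: ref 4 -> FAULT, frames=[5,1,4,-] (faults so far: 3)
  step 3: ref 5 -> HIT, frames=[5,1,4,-] (faults so far: 3)
  step 4: ref 6 -> FAULT, frames=[5,1,4,6] (faults so far: 4)
  step 5: ref 5 -> HIT, frames=[5,1,4,6] (faults so far: 4)
  step 6: ref 3 -> FAULT, evict 6, frames=[5,1,4,3] (faults so far: 5)
  step 7: ref 2 -> FAULT, evict 3, frames=[5,1,4,2] (faults so far: 6)
  step 8: ref 5 -> HIT, frames=[5,1,4,2] (faults so far: 6)
  step 9: ref 7 -> FAULT, evict 2, frames=[5,1,4,7] (faults so far: 7)
  step 10: ref 4 -> HIT, frames=[5,1,4,7] (faults so far: 7)
  step 11: ref 1 -> HIT, frames=[5,1,4,7] (faults so far: 7)
  step 12: ref 3 -> FAULT, evict 1, frames=[5,3,4,7] (faults so far: 8)
  Optimal total faults: 8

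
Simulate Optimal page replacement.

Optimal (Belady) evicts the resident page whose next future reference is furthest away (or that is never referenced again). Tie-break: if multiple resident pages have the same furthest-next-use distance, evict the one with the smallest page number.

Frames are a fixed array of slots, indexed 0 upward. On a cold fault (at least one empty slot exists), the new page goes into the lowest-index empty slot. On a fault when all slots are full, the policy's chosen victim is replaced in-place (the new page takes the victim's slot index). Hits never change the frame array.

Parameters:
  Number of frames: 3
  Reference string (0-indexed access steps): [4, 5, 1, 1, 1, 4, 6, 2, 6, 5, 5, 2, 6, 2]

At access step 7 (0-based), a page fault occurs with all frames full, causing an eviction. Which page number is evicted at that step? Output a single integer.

Step 0: ref 4 -> FAULT, frames=[4,-,-]
Step 1: ref 5 -> FAULT, frames=[4,5,-]
Step 2: ref 1 -> FAULT, frames=[4,5,1]
Step 3: ref 1 -> HIT, frames=[4,5,1]
Step 4: ref 1 -> HIT, frames=[4,5,1]
Step 5: ref 4 -> HIT, frames=[4,5,1]
Step 6: ref 6 -> FAULT, evict 1, frames=[4,5,6]
Step 7: ref 2 -> FAULT, evict 4, frames=[2,5,6]
At step 7: evicted page 4

Answer: 4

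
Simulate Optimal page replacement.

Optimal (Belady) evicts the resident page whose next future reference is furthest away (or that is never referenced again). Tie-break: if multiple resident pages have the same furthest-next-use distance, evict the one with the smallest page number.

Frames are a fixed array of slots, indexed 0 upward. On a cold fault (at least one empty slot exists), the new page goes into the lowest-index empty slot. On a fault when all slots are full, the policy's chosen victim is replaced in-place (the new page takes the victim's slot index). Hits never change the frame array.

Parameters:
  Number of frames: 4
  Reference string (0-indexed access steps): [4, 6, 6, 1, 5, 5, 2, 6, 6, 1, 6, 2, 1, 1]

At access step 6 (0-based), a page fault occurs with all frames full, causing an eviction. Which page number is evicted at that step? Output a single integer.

Step 0: ref 4 -> FAULT, frames=[4,-,-,-]
Step 1: ref 6 -> FAULT, frames=[4,6,-,-]
Step 2: ref 6 -> HIT, frames=[4,6,-,-]
Step 3: ref 1 -> FAULT, frames=[4,6,1,-]
Step 4: ref 5 -> FAULT, frames=[4,6,1,5]
Step 5: ref 5 -> HIT, frames=[4,6,1,5]
Step 6: ref 2 -> FAULT, evict 4, frames=[2,6,1,5]
At step 6: evicted page 4

Answer: 4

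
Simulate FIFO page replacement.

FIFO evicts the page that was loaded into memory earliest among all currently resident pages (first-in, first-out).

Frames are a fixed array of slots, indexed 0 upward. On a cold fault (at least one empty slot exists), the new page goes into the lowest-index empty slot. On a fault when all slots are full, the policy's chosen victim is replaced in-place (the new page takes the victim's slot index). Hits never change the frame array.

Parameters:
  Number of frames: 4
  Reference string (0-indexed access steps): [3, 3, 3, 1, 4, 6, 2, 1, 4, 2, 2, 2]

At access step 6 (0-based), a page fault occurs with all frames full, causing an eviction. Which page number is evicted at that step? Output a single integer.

Step 0: ref 3 -> FAULT, frames=[3,-,-,-]
Step 1: ref 3 -> HIT, frames=[3,-,-,-]
Step 2: ref 3 -> HIT, frames=[3,-,-,-]
Step 3: ref 1 -> FAULT, frames=[3,1,-,-]
Step 4: ref 4 -> FAULT, frames=[3,1,4,-]
Step 5: ref 6 -> FAULT, frames=[3,1,4,6]
Step 6: ref 2 -> FAULT, evict 3, frames=[2,1,4,6]
At step 6: evicted page 3

Answer: 3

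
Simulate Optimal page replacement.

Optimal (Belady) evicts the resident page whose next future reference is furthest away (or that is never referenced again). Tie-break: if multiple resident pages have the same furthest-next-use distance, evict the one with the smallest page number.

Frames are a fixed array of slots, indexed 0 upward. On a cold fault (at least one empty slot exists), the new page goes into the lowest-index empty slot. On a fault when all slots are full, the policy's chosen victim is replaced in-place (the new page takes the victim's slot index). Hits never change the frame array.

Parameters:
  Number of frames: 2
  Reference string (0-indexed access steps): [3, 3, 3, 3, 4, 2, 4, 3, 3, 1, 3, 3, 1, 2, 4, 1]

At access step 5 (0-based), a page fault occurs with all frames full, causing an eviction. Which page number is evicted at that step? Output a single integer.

Answer: 3

Derivation:
Step 0: ref 3 -> FAULT, frames=[3,-]
Step 1: ref 3 -> HIT, frames=[3,-]
Step 2: ref 3 -> HIT, frames=[3,-]
Step 3: ref 3 -> HIT, frames=[3,-]
Step 4: ref 4 -> FAULT, frames=[3,4]
Step 5: ref 2 -> FAULT, evict 3, frames=[2,4]
At step 5: evicted page 3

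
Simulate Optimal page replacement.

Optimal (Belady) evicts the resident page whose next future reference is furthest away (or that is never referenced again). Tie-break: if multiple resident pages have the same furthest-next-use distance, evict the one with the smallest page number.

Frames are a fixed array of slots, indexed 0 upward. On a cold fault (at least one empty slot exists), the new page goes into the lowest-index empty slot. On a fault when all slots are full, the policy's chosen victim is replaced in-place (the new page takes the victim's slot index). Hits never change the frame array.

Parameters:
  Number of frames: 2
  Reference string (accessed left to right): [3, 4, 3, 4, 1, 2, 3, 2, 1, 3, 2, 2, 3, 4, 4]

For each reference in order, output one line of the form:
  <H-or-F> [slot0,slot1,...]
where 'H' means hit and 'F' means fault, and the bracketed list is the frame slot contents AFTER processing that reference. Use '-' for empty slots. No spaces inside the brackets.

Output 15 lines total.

F [3,-]
F [3,4]
H [3,4]
H [3,4]
F [3,1]
F [3,2]
H [3,2]
H [3,2]
F [3,1]
H [3,1]
F [3,2]
H [3,2]
H [3,2]
F [3,4]
H [3,4]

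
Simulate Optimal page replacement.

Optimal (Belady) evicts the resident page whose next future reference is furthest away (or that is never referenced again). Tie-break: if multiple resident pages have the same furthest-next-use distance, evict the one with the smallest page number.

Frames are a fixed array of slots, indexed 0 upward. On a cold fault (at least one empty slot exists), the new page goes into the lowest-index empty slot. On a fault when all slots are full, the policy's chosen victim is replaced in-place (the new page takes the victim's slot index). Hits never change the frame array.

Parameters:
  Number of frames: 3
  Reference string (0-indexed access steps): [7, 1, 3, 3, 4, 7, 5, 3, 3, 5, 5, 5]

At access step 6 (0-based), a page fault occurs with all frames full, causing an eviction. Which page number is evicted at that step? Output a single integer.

Answer: 4

Derivation:
Step 0: ref 7 -> FAULT, frames=[7,-,-]
Step 1: ref 1 -> FAULT, frames=[7,1,-]
Step 2: ref 3 -> FAULT, frames=[7,1,3]
Step 3: ref 3 -> HIT, frames=[7,1,3]
Step 4: ref 4 -> FAULT, evict 1, frames=[7,4,3]
Step 5: ref 7 -> HIT, frames=[7,4,3]
Step 6: ref 5 -> FAULT, evict 4, frames=[7,5,3]
At step 6: evicted page 4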